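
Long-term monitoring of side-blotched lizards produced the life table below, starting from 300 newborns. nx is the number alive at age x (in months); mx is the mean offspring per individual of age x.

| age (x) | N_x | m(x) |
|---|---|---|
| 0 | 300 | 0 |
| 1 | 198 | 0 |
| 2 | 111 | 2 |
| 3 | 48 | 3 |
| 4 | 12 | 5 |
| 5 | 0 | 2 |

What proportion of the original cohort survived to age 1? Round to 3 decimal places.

l_1 = n_1/n_0 = 198/300 = 0.66 → 0.660

0.660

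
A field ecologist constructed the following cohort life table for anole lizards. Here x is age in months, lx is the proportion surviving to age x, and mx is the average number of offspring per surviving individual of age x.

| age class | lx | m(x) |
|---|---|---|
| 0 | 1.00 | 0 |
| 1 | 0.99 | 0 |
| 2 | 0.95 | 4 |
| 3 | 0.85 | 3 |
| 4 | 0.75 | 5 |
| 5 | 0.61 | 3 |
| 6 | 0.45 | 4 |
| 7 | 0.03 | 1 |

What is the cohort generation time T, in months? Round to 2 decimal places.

lx·mx: 0, 0, 3.8, 2.55, 3.75, 1.83, 1.8, 0.03 → R0 = 13.76
x·lx·mx: 0, 0, 7.6, 7.65, 15, 9.15, 10.8, 0.21 → Σ = 50.41
T = 50.41 / 13.76 = 3.663517… → 3.66

3.66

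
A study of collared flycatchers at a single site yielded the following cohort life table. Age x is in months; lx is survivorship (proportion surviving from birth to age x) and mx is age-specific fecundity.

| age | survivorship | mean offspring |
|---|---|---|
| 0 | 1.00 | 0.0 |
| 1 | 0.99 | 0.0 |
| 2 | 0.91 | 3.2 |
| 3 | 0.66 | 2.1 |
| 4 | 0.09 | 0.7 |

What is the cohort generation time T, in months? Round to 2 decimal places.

2.35

lx·mx: 0, 0, 2.912, 1.386, 0.063 → R0 = 4.361
x·lx·mx: 0, 0, 5.824, 4.158, 0.252 → Σ = 10.234
T = 10.234 / 4.361 = 2.346709… → 2.35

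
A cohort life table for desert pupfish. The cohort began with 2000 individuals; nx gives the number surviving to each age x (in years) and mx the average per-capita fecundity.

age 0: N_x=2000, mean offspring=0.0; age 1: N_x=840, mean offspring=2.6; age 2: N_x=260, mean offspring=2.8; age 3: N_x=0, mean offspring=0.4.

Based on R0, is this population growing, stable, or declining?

growing

lx = nx/n0 = nx/2000: 1, 0.42, 0.13, 0
R0 = Σ lx·mx = 0 + 1.092 + 0.364 + 0 = 1.456
R0 > 1, so the population is growing.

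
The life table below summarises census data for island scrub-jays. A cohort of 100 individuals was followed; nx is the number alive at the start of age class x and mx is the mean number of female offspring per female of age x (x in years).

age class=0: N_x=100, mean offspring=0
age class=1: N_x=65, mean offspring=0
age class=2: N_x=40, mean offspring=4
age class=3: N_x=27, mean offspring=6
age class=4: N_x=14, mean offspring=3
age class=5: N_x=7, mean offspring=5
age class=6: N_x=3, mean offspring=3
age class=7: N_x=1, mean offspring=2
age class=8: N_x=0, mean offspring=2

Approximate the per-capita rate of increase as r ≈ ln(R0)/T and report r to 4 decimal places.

lx = nx/n0 = nx/100: 1, 0.65, 0.4, 0.27, 0.14, 0.07, 0.03, 0.01, 0
R0 = Σ lx·mx = 0 + 0 + 1.6 + 1.62 + 0.42 + 0.35 + 0.09 + 0.02 + 0 = 4.1
Σ x·lx·mx = 12.17; T = 12.17/4.1 = 2.96829…
r ≈ ln(R0)/T = ln(4.1)/2.96829… = 0.475353… → 0.4754

0.4754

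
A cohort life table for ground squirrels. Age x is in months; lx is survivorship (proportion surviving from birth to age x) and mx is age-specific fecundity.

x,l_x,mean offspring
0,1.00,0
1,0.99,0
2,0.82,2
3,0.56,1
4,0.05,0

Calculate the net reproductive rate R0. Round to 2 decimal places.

2.20

lx·mx by age: 0, 0, 1.64, 0.56, 0
R0 = Σ lx·mx = 2.2 → 2.20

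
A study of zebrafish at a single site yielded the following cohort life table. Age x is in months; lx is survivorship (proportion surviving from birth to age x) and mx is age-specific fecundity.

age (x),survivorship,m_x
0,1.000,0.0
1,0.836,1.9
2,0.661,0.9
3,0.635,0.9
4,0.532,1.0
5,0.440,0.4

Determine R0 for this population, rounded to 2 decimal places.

lx·mx by age: 0, 1.5884, 0.5949, 0.5715, 0.532, 0.176
R0 = Σ lx·mx = 3.4628 → 3.46

3.46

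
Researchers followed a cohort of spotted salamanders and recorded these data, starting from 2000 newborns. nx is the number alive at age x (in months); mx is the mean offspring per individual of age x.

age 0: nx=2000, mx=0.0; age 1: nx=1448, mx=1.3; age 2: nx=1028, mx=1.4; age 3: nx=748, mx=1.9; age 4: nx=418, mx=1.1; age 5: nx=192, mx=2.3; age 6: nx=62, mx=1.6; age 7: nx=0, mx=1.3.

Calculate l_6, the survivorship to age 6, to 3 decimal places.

0.031

l_6 = n_6/n_0 = 62/2000 = 0.031 → 0.031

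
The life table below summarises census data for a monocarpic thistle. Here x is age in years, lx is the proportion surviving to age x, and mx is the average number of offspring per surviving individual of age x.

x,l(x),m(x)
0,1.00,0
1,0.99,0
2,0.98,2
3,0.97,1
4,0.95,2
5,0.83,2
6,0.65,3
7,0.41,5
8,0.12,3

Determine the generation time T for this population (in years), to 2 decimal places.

4.76

lx·mx: 0, 0, 1.96, 0.97, 1.9, 1.66, 1.95, 2.05, 0.36 → R0 = 10.85
x·lx·mx: 0, 0, 3.92, 2.91, 7.6, 8.3, 11.7, 14.35, 2.88 → Σ = 51.66
T = 51.66 / 10.85 = 4.76129… → 4.76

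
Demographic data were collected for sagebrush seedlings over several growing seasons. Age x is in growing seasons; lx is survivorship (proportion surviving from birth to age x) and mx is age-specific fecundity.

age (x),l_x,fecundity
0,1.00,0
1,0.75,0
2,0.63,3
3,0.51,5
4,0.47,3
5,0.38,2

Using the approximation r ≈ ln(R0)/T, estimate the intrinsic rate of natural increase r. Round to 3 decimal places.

R0 = Σ lx·mx = 0 + 0 + 1.89 + 2.55 + 1.41 + 0.76 = 6.61
Σ x·lx·mx = 20.87; T = 20.87/6.61 = 3.15734…
r ≈ ln(R0)/T = ln(6.61)/3.15734… = 0.59816… → 0.598

0.598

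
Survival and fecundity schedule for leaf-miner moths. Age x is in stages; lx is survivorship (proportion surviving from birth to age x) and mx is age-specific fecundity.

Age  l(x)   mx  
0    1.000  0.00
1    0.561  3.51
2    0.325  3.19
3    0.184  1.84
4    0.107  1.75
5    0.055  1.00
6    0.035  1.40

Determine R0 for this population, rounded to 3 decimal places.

3.636

lx·mx by age: 0, 1.96911, 1.03675, 0.33856, 0.18725, 0.055, 0.049
R0 = Σ lx·mx = 3.63567 → 3.636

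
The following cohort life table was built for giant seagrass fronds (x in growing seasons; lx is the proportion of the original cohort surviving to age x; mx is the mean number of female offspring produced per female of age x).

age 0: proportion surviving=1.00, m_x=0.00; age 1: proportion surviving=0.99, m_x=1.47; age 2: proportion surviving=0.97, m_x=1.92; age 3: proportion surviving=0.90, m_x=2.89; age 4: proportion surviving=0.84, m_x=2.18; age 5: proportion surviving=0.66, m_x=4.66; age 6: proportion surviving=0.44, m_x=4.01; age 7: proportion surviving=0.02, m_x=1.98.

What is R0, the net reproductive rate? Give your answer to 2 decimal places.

12.63

lx·mx by age: 0, 1.4553, 1.8624, 2.601, 1.8312, 3.0756, 1.7644, 0.0396
R0 = Σ lx·mx = 12.6295 → 12.63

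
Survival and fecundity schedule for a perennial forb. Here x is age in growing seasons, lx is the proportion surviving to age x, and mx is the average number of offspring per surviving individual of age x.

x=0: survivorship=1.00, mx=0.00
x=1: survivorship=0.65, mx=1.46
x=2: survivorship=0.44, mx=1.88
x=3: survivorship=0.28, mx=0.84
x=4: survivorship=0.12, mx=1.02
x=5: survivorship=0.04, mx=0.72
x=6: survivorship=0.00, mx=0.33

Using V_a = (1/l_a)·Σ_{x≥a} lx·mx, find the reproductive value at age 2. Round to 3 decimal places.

lx·mx for x ≥ 2: 0.8272, 0.2352, 0.1224, 0.0288, 0 → sum = 1.2136
V_2 = 1.2136 / l_2 = 1.2136 / 0.44 = 2.758182… → 2.758

2.758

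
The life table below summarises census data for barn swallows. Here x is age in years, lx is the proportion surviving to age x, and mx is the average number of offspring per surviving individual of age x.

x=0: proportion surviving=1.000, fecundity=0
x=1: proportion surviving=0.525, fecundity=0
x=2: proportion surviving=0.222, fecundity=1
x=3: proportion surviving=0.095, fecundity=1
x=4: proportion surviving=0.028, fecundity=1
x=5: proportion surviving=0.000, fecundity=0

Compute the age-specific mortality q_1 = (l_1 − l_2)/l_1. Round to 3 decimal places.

q_1 = (l_1 − l_2) / l_1 = (0.525 − 0.222) / 0.525
     = 0.303 / 0.525 = 0.577143… → 0.577

0.577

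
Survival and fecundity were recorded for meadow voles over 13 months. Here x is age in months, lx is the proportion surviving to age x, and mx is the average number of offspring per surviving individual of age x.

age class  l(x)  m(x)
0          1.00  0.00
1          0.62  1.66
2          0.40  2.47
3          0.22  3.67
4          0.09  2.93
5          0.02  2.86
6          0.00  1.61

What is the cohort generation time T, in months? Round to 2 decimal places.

lx·mx: 0, 1.0292, 0.988, 0.8074, 0.2637, 0.0572, 0 → R0 = 3.1455
x·lx·mx: 0, 1.0292, 1.976, 2.4222, 1.0548, 0.286, 0 → Σ = 6.7682
T = 6.7682 / 3.1455 = 2.151709… → 2.15

2.15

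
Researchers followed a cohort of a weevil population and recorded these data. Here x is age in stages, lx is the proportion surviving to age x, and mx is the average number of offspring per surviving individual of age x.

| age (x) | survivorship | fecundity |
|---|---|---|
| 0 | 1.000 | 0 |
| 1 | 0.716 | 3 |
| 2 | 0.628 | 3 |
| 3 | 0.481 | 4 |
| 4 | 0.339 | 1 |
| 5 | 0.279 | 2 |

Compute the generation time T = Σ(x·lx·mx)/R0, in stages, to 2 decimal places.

2.31

lx·mx: 0, 2.148, 1.884, 1.924, 0.339, 0.558 → R0 = 6.853
x·lx·mx: 0, 2.148, 3.768, 5.772, 1.356, 2.79 → Σ = 15.834
T = 15.834 / 6.853 = 2.310521… → 2.31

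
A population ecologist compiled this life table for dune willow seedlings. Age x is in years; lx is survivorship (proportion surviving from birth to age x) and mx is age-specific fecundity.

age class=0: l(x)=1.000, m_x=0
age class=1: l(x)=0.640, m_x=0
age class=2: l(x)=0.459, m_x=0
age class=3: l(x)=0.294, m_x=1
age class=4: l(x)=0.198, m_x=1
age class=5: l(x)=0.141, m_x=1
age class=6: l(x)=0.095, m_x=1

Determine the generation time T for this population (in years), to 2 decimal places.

lx·mx: 0, 0, 0, 0.294, 0.198, 0.141, 0.095 → R0 = 0.728
x·lx·mx: 0, 0, 0, 0.882, 0.792, 0.705, 0.57 → Σ = 2.949
T = 2.949 / 0.728 = 4.050824… → 4.05

4.05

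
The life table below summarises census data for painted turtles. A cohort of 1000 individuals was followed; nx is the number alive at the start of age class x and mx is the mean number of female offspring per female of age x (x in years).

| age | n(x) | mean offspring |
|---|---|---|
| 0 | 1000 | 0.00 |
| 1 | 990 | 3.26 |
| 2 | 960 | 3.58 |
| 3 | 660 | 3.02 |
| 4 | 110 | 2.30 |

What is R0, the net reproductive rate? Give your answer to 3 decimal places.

lx = nx/n0 = nx/1000: 1, 0.99, 0.96, 0.66, 0.11
lx·mx by age: 0, 3.2274, 3.4368, 1.9932, 0.253
R0 = Σ lx·mx = 8.9104 → 8.910

8.910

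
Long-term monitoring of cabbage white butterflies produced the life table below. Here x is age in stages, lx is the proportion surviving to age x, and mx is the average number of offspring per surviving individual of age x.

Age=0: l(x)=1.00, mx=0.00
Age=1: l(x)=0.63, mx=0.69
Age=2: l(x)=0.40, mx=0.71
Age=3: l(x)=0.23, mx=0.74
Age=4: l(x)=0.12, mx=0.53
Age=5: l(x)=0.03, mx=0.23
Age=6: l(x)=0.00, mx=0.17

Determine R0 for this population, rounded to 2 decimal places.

lx·mx by age: 0, 0.4347, 0.284, 0.1702, 0.0636, 0.0069, 0
R0 = Σ lx·mx = 0.9594 → 0.96

0.96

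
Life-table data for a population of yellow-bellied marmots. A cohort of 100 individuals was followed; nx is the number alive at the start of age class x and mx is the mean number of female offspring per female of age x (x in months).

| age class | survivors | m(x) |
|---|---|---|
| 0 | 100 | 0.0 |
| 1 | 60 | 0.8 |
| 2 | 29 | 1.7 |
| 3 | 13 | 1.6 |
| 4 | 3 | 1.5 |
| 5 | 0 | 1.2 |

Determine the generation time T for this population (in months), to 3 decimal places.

1.852

lx = nx/n0 = nx/100: 1, 0.6, 0.29, 0.13, 0.03, 0
lx·mx: 0, 0.48, 0.493, 0.208, 0.045, 0 → R0 = 1.226
x·lx·mx: 0, 0.48, 0.986, 0.624, 0.18, 0 → Σ = 2.27
T = 2.27 / 1.226 = 1.85155… → 1.852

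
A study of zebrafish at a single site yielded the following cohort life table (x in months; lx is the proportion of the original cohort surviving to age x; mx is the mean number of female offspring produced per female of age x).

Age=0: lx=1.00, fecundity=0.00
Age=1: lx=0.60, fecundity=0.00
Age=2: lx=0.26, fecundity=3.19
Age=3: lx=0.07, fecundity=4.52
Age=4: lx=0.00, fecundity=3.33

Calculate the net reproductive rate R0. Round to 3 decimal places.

1.146

lx·mx by age: 0, 0, 0.8294, 0.3164, 0
R0 = Σ lx·mx = 1.1458 → 1.146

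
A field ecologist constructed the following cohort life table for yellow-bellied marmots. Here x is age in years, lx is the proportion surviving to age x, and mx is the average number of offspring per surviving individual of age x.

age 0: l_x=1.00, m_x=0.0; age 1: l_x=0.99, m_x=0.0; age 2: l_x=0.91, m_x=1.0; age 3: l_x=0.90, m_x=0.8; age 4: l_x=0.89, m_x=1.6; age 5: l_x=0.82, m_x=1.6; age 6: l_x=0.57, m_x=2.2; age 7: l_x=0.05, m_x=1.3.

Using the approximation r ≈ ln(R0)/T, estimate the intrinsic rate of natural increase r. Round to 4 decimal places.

0.4080

R0 = Σ lx·mx = 0 + 0 + 0.91 + 0.72 + 1.424 + 1.312 + 1.254 + 0.065 = 5.685
Σ x·lx·mx = 24.215; T = 24.215/5.685 = 4.25945…
r ≈ ln(R0)/T = ln(5.685)/4.25945… = 0.407994… → 0.4080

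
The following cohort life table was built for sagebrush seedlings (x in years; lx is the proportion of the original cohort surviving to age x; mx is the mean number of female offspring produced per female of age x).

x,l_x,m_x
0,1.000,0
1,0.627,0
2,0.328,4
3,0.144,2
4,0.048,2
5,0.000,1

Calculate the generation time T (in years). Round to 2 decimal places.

2.28

lx·mx: 0, 0, 1.312, 0.288, 0.096, 0 → R0 = 1.696
x·lx·mx: 0, 0, 2.624, 0.864, 0.384, 0 → Σ = 3.872
T = 3.872 / 1.696 = 2.283019… → 2.28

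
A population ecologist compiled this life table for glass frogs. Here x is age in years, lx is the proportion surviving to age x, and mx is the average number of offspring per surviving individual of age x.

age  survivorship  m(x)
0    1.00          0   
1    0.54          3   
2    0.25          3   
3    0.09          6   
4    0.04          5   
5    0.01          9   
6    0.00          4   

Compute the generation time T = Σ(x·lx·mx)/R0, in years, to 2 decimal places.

lx·mx: 0, 1.62, 0.75, 0.54, 0.2, 0.09, 0 → R0 = 3.2
x·lx·mx: 0, 1.62, 1.5, 1.62, 0.8, 0.45, 0 → Σ = 5.99
T = 5.99 / 3.2 = 1.871875 → 1.87

1.87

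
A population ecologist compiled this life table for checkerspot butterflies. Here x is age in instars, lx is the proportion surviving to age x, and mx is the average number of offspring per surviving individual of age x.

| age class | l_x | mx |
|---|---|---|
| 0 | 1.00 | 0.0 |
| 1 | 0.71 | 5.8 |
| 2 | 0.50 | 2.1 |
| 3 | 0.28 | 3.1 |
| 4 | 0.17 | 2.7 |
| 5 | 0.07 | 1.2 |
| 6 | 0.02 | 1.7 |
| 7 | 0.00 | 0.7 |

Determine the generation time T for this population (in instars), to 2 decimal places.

1.71

lx·mx: 0, 4.118, 1.05, 0.868, 0.459, 0.084, 0.034, 0 → R0 = 6.613
x·lx·mx: 0, 4.118, 2.1, 2.604, 1.836, 0.42, 0.204, 0 → Σ = 11.282
T = 11.282 / 6.613 = 1.706034… → 1.71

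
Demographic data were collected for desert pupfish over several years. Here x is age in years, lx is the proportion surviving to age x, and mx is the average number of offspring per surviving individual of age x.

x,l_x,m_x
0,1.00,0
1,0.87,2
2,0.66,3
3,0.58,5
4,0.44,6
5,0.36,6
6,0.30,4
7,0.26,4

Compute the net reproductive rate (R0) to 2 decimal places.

lx·mx by age: 0, 1.74, 1.98, 2.9, 2.64, 2.16, 1.2, 1.04
R0 = Σ lx·mx = 13.66 → 13.66

13.66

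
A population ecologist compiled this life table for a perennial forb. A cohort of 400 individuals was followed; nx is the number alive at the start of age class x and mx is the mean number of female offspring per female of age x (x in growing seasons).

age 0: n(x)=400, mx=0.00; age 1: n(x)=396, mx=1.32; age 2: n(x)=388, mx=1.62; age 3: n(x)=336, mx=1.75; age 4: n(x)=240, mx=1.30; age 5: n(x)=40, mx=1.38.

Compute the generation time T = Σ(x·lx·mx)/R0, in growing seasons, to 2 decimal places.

2.41

lx = nx/n0 = nx/400: 1, 0.99, 0.97, 0.84, 0.6, 0.1
lx·mx: 0, 1.3068, 1.5714, 1.47, 0.78, 0.138 → R0 = 5.2662
x·lx·mx: 0, 1.3068, 3.1428, 4.41, 3.12, 0.69 → Σ = 12.6696
T = 12.6696 / 5.2662 = 2.405833… → 2.41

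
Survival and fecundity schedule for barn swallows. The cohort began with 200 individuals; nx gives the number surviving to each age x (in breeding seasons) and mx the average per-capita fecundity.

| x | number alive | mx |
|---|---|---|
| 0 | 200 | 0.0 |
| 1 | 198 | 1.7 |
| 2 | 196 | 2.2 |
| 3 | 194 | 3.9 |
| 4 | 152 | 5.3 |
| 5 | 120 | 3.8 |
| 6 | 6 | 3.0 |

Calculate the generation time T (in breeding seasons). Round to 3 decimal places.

3.238

lx = nx/n0 = nx/200: 1, 0.99, 0.98, 0.97, 0.76, 0.6, 0.03
lx·mx: 0, 1.683, 2.156, 3.783, 4.028, 2.28, 0.09 → R0 = 14.02
x·lx·mx: 0, 1.683, 4.312, 11.349, 16.112, 11.4, 0.54 → Σ = 45.396
T = 45.396 / 14.02 = 3.237946… → 3.238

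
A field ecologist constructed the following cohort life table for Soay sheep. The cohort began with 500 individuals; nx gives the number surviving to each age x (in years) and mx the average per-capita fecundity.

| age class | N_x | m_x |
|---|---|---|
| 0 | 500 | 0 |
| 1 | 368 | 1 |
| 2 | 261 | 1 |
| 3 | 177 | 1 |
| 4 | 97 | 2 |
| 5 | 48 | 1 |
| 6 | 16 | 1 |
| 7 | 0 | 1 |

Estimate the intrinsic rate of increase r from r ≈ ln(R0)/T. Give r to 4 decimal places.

0.3172

lx = nx/n0 = nx/500: 1, 0.736, 0.522, 0.354, 0.194, 0.096, 0.032, 0
R0 = Σ lx·mx = 0 + 0.736 + 0.522 + 0.354 + 0.388 + 0.096 + 0.032 + 0 = 2.128
Σ x·lx·mx = 5.066; T = 5.066/2.128 = 2.38064…
r ≈ ln(R0)/T = ln(2.128)/2.38064… = 0.317218… → 0.3172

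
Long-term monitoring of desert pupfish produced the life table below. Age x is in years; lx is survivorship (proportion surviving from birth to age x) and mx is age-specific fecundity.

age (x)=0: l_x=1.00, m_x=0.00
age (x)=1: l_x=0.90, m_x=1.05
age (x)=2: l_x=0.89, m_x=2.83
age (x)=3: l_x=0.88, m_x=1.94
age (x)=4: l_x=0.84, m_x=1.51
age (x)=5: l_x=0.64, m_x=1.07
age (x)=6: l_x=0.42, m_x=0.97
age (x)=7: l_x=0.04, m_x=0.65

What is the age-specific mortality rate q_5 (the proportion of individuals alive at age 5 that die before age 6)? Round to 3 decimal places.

0.344

q_5 = (l_5 − l_6) / l_5 = (0.64 − 0.42) / 0.64
     = 0.22 / 0.64 = 0.34375 → 0.344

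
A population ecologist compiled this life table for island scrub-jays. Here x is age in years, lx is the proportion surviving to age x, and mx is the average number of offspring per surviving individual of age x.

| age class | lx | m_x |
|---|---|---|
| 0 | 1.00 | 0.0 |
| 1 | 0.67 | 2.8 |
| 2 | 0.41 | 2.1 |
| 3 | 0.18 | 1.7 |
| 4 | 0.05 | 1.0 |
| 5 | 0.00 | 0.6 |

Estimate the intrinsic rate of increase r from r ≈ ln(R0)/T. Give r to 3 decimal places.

0.741

R0 = Σ lx·mx = 0 + 1.876 + 0.861 + 0.306 + 0.05 + 0 = 3.093
Σ x·lx·mx = 4.716; T = 4.716/3.093 = 1.52473…
r ≈ ln(R0)/T = ln(3.093)/1.52473… = 0.74055… → 0.741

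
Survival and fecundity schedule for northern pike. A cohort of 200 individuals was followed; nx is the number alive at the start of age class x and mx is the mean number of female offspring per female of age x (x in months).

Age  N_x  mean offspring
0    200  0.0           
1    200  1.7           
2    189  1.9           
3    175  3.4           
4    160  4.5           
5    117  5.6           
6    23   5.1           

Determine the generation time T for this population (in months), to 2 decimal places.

lx = nx/n0 = nx/200: 1, 1, 0.945, 0.875, 0.8, 0.585, 0.115
lx·mx: 0, 1.7, 1.7955, 2.975, 3.6, 3.276, 0.5865 → R0 = 13.933
x·lx·mx: 0, 1.7, 3.591, 8.925, 14.4, 16.38, 3.519 → Σ = 48.515
T = 48.515 / 13.933 = 3.482021… → 3.48

3.48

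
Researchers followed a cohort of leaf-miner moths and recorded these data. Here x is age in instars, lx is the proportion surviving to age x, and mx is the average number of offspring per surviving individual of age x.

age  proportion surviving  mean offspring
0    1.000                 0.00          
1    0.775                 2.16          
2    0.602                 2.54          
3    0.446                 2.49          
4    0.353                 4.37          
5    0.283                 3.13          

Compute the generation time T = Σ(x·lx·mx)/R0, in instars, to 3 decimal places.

lx·mx: 0, 1.674, 1.52908, 1.11054, 1.54261, 0.88579 → R0 = 6.74202
x·lx·mx: 0, 1.674, 3.05816, 3.33162, 6.17044, 4.42895 → Σ = 18.66317
T = 18.66317 / 6.74202 = 2.768187… → 2.768

2.768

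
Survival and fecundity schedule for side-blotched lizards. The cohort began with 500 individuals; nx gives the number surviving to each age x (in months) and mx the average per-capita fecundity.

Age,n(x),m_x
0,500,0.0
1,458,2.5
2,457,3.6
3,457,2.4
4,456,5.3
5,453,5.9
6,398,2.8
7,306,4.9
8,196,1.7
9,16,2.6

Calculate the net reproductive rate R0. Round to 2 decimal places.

23.93

lx = nx/n0 = nx/500: 1, 0.916, 0.914, 0.914, 0.912, 0.906, 0.796, 0.612, 0.392, 0.032
lx·mx by age: 0, 2.29, 3.2904, 2.1936, 4.8336, 5.3454, 2.2288, 2.9988, 0.6664, 0.0832
R0 = Σ lx·mx = 23.9302 → 23.93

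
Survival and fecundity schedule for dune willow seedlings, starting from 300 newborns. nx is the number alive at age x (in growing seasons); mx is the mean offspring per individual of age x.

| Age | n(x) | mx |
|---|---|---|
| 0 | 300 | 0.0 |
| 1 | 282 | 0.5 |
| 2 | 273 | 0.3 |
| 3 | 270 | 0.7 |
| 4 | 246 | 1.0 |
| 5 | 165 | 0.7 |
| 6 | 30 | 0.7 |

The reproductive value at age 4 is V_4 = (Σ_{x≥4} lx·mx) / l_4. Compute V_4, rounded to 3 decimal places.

1.555

lx = nx/n0 = nx/300: 1, 0.94, 0.91, 0.9, 0.82, 0.55, 0.1
lx·mx for x ≥ 4: 0.82, 0.385, 0.07 → sum = 1.275
V_4 = 1.275 / l_4 = 1.275 / 0.82 = 1.554878… → 1.555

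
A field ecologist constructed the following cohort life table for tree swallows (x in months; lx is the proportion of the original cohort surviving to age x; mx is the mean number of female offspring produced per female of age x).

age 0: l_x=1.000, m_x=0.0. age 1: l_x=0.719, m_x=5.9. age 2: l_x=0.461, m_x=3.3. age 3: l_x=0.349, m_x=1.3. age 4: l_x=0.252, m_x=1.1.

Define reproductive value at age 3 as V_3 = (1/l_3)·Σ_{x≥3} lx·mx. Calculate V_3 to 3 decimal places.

2.094

lx·mx for x ≥ 3: 0.4537, 0.2772 → sum = 0.7309
V_3 = 0.7309 / l_3 = 0.7309 / 0.349 = 2.094269… → 2.094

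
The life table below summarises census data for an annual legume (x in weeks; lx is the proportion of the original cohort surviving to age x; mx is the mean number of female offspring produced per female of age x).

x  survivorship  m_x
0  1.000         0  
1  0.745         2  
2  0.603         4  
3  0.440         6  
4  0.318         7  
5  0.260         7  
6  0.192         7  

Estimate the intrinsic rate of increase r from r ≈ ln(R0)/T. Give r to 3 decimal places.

0.734

R0 = Σ lx·mx = 0 + 1.49 + 2.412 + 2.64 + 2.226 + 1.82 + 1.344 = 11.932
Σ x·lx·mx = 40.302; T = 40.302/11.932 = 3.37764…
r ≈ ln(R0)/T = ln(11.932)/3.37764… = 0.73401… → 0.734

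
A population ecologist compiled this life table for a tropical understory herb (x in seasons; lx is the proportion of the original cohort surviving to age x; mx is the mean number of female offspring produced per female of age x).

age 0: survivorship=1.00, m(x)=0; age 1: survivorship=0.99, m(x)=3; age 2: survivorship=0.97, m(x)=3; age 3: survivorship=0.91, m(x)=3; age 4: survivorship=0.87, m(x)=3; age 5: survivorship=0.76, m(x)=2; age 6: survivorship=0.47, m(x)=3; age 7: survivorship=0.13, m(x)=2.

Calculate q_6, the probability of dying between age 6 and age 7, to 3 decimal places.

0.723

q_6 = (l_6 − l_7) / l_6 = (0.47 − 0.13) / 0.47
     = 0.34 / 0.47 = 0.723404… → 0.723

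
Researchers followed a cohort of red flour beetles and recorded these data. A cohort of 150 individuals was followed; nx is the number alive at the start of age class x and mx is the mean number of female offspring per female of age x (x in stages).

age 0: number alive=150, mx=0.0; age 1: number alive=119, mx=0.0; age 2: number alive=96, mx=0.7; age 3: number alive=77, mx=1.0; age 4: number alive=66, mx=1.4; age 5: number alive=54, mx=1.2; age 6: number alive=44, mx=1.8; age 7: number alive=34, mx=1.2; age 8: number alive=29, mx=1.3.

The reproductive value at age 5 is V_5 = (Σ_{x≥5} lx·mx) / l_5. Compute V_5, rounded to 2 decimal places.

4.12

lx = nx/n0 = nx/150: 1, 0.79333…, 0.64, 0.51333…, 0.44, 0.36, 0.29333…, 0.22667…, 0.19333…
lx·mx for x ≥ 5: 0.432, 0.528…, 0.272…, 0.251333… → sum = 1.483333…
V_5 = 1.483333… / l_5 = 1.483333… / 0.36 = 4.12037… → 4.12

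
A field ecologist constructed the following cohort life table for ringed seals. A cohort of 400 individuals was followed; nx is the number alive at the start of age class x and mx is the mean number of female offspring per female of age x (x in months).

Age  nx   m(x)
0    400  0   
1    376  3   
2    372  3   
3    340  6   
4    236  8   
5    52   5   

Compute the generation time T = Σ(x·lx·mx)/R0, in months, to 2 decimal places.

lx = nx/n0 = nx/400: 1, 0.94, 0.93, 0.85, 0.59, 0.13
lx·mx: 0, 2.82, 2.79, 5.1, 4.72, 0.65 → R0 = 16.08
x·lx·mx: 0, 2.82, 5.58, 15.3, 18.88, 3.25 → Σ = 45.83
T = 45.83 / 16.08 = 2.850124… → 2.85

2.85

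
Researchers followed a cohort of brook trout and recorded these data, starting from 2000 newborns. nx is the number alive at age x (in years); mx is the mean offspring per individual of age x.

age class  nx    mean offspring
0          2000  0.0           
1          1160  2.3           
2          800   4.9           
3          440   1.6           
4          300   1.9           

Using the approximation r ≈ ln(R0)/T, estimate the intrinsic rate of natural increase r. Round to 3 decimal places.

0.722

lx = nx/n0 = nx/2000: 1, 0.58, 0.4, 0.22, 0.15
R0 = Σ lx·mx = 0 + 1.334 + 1.96 + 0.352 + 0.285 = 3.931
Σ x·lx·mx = 7.45; T = 7.45/3.931 = 1.89519…
r ≈ ln(R0)/T = ln(3.931)/1.89519… = 0.7223… → 0.722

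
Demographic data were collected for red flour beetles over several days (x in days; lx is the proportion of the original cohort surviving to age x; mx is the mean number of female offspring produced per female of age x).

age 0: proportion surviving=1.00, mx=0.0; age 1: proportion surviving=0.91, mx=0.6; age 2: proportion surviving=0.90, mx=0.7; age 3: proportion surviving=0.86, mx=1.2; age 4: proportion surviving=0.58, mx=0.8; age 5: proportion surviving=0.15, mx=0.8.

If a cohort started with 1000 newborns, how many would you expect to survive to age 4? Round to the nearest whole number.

580

Expected survivors = N0 · l_4 = 1000 × 0.58 = 580 → 580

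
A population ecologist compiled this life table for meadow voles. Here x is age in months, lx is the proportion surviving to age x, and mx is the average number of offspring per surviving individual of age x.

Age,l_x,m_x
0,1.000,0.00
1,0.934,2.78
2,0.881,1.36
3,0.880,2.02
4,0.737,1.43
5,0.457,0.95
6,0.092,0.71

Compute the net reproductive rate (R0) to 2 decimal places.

7.13

lx·mx by age: 0, 2.59652, 1.19816, 1.7776, 1.05391, 0.43415, 0.06532
R0 = Σ lx·mx = 7.12566 → 7.13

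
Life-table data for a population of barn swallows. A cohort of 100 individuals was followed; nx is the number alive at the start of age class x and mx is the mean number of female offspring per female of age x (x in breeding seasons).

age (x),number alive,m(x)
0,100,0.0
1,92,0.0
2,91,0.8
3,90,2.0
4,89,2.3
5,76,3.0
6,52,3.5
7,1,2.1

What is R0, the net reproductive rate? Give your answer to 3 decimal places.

lx = nx/n0 = nx/100: 1, 0.92, 0.91, 0.9, 0.89, 0.76, 0.52, 0.01
lx·mx by age: 0, 0, 0.728, 1.8, 2.047, 2.28, 1.82, 0.021
R0 = Σ lx·mx = 8.696 → 8.696

8.696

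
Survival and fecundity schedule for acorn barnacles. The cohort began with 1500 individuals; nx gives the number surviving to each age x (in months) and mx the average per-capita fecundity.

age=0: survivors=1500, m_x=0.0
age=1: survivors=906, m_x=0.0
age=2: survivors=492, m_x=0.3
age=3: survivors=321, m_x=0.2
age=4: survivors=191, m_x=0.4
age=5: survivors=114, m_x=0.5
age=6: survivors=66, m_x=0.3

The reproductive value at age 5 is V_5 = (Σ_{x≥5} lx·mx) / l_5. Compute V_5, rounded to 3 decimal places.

0.674

lx = nx/n0 = nx/1500: 1, 0.604, 0.328, 0.214, 0.12733…, 0.076, 0.044
lx·mx for x ≥ 5: 0.038, 0.0132 → sum = 0.0512
V_5 = 0.0512 / l_5 = 0.0512 / 0.076 = 0.673684… → 0.674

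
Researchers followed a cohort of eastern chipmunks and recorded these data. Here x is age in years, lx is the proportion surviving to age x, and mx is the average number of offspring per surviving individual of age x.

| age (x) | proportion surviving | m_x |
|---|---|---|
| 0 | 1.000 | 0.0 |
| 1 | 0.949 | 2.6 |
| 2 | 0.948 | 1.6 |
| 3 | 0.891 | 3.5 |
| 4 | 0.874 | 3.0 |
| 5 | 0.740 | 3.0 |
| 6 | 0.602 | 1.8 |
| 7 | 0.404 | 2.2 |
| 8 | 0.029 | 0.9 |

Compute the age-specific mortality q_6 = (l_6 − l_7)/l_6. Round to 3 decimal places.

q_6 = (l_6 − l_7) / l_6 = (0.602 − 0.404) / 0.602
     = 0.198 / 0.602 = 0.328904… → 0.329

0.329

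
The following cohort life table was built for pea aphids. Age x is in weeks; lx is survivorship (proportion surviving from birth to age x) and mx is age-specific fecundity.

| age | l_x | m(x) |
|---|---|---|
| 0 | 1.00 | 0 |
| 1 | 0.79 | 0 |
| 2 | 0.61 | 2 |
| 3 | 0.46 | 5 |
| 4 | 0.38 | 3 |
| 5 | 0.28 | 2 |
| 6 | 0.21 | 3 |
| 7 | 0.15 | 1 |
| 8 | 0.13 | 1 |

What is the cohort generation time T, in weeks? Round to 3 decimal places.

3.682

lx·mx: 0, 0, 1.22, 2.3, 1.14, 0.56, 0.63, 0.15, 0.13 → R0 = 6.13
x·lx·mx: 0, 0, 2.44, 6.9, 4.56, 2.8, 3.78, 1.05, 1.04 → Σ = 22.57
T = 22.57 / 6.13 = 3.681892… → 3.682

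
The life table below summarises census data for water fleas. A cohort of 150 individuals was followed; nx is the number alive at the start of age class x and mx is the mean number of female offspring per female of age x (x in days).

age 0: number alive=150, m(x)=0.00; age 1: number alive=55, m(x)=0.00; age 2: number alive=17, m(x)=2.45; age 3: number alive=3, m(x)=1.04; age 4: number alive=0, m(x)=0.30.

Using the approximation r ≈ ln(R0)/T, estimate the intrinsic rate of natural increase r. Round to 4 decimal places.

-0.5842

lx = nx/n0 = nx/150: 1, 0.36667…, 0.11333…, 0.02, 0
R0 = Σ lx·mx = 0 + 0 + 0.27767… + 0.0208 + 0 = 0.298467…
Σ x·lx·mx = 0.617733…; T = 0.617733…/0.298467… = 2.06969…
r ≈ ln(R0)/T = ln(0.298467…)/2.06969… = -0.584192… → -0.5842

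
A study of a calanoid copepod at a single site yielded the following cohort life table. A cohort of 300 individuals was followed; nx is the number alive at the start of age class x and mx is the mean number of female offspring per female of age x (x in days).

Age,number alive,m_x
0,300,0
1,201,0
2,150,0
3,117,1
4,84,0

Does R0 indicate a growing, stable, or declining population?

declining

lx = nx/n0 = nx/300: 1, 0.67, 0.5, 0.39, 0.28
R0 = Σ lx·mx = 0 + 0 + 0 + 0.39 + 0 = 0.39
R0 < 1, so the population is declining.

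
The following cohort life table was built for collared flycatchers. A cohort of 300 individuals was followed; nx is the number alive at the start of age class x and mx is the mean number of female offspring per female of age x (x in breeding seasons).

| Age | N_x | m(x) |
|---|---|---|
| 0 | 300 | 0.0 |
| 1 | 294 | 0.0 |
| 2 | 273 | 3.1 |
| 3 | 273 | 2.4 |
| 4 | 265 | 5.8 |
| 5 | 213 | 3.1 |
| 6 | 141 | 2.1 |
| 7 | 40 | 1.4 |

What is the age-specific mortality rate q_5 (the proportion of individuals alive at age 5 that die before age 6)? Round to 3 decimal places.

lx = nx/n0 = nx/300: 1, 0.98, 0.91, 0.91, 0.88333…, 0.71, 0.47, 0.13333…
q_5 = (l_5 − l_6) / l_5 = (0.71 − 0.47) / 0.71
     = 0.24 / 0.71 = 0.338028… → 0.338

0.338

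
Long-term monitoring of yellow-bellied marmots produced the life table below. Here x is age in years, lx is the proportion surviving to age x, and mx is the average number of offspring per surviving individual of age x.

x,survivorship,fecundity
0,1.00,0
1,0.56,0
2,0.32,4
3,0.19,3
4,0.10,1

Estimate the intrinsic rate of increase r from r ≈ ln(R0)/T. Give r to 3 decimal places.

0.279

R0 = Σ lx·mx = 0 + 0 + 1.28 + 0.57 + 0.1 = 1.95
Σ x·lx·mx = 4.67; T = 4.67/1.95 = 2.39487…
r ≈ ln(R0)/T = ln(1.95)/2.39487… = 0.27886… → 0.279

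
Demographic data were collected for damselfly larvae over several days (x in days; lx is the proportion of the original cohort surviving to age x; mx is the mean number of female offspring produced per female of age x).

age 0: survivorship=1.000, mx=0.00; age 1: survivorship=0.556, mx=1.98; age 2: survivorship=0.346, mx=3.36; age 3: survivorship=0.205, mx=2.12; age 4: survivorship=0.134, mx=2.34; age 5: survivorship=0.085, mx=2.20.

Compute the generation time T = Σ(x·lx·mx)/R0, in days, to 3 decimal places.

lx·mx: 0, 1.10088, 1.16256, 0.4346, 0.31356, 0.187 → R0 = 3.1986
x·lx·mx: 0, 1.10088, 2.32512, 1.3038, 1.25424, 0.935 → Σ = 6.91904
T = 6.91904 / 3.1986 = 2.163146… → 2.163

2.163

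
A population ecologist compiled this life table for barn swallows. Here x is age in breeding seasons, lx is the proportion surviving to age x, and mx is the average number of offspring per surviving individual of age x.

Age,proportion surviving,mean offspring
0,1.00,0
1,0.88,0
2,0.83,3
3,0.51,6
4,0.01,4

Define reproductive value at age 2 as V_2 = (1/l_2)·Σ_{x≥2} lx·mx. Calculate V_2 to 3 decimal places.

6.735

lx·mx for x ≥ 2: 2.49, 3.06, 0.04 → sum = 5.59
V_2 = 5.59 / l_2 = 5.59 / 0.83 = 6.73494… → 6.735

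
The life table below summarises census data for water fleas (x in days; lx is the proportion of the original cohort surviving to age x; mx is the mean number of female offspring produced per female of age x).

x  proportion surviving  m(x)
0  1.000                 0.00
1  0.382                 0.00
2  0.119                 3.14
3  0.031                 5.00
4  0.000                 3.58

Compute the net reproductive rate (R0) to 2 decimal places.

lx·mx by age: 0, 0, 0.37366, 0.155, 0
R0 = Σ lx·mx = 0.52866 → 0.53

0.53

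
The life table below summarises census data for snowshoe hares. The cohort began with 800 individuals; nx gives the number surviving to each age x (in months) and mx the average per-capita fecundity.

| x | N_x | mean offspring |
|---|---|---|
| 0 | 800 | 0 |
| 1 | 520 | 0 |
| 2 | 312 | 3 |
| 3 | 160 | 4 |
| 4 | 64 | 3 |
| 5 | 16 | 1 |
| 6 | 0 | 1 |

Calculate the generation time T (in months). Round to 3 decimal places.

2.601

lx = nx/n0 = nx/800: 1, 0.65, 0.39, 0.2, 0.08, 0.02, 0
lx·mx: 0, 0, 1.17, 0.8, 0.24, 0.02, 0 → R0 = 2.23
x·lx·mx: 0, 0, 2.34, 2.4, 0.96, 0.1, 0 → Σ = 5.8
T = 5.8 / 2.23 = 2.600897… → 2.601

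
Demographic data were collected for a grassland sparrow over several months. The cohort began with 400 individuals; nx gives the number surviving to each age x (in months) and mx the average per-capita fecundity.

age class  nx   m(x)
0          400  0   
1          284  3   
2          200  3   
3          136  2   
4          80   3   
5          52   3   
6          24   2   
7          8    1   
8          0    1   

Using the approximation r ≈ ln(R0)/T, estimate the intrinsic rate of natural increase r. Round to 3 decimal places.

0.744

lx = nx/n0 = nx/400: 1, 0.71, 0.5, 0.34, 0.2, 0.13, 0.06, 0.02, 0
R0 = Σ lx·mx = 0 + 2.13 + 1.5 + 0.68 + 0.6 + 0.39 + 0.12 + 0.02 + 0 = 5.44
Σ x·lx·mx = 12.38; T = 12.38/5.44 = 2.27574…
r ≈ ln(R0)/T = ln(5.44)/2.27574… = 0.74428… → 0.744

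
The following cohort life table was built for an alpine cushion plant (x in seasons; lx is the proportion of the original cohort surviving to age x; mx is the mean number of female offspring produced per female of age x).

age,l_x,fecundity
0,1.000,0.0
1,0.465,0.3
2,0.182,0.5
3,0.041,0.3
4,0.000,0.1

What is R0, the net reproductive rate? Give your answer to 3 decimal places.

lx·mx by age: 0, 0.1395, 0.091, 0.0123, 0
R0 = Σ lx·mx = 0.2428 → 0.243

0.243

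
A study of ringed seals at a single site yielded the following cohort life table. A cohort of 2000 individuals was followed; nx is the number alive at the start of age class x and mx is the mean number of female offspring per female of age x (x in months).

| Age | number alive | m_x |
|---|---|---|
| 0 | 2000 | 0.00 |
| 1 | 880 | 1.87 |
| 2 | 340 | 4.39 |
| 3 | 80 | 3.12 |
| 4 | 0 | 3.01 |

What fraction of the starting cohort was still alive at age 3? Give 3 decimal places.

l_3 = n_3/n_0 = 80/2000 = 0.04 → 0.040

0.040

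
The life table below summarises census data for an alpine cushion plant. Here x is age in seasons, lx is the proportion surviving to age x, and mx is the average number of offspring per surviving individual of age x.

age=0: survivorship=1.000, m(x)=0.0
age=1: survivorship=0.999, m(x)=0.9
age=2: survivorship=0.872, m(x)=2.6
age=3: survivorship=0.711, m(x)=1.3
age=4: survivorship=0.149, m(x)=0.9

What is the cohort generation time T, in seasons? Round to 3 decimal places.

2.069

lx·mx: 0, 0.8991, 2.2672, 0.9243, 0.1341 → R0 = 4.2247
x·lx·mx: 0, 0.8991, 4.5344, 2.7729, 0.5364 → Σ = 8.7428
T = 8.7428 / 4.2247 = 2.069449… → 2.069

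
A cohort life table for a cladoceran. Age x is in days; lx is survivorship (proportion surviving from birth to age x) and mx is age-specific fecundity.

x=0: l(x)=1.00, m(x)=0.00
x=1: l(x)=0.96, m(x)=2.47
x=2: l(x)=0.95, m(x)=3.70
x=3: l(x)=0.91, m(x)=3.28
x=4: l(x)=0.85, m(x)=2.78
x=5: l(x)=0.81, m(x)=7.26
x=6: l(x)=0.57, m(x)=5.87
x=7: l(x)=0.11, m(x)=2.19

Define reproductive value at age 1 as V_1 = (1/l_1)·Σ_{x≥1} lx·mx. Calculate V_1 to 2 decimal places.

21.56

lx·mx for x ≥ 1: 2.3712, 3.515, 2.9848, 2.363, 5.8806, 3.3459, 0.2409 → sum = 20.7014
V_1 = 20.7014 / l_1 = 20.7014 / 0.96 = 21.563958… → 21.56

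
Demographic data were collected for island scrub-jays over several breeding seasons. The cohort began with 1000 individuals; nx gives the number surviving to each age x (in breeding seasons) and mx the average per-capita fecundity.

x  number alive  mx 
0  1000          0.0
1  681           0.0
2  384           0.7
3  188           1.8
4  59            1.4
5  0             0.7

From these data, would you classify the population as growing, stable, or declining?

lx = nx/n0 = nx/1000: 1, 0.681, 0.384, 0.188, 0.059, 0
R0 = Σ lx·mx = 0 + 0 + 0.2688 + 0.3384 + 0.0826 + 0 = 0.6898
R0 < 1, so the population is declining.

declining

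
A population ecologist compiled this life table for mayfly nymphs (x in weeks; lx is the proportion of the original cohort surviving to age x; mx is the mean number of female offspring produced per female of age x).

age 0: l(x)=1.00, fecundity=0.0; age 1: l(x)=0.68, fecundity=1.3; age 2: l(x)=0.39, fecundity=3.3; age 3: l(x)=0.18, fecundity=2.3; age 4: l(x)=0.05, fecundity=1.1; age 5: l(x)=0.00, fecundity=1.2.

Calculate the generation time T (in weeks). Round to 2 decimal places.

lx·mx: 0, 0.884, 1.287, 0.414, 0.055, 0 → R0 = 2.64
x·lx·mx: 0, 0.884, 2.574, 1.242, 0.22, 0 → Σ = 4.92
T = 4.92 / 2.64 = 1.863636… → 1.86

1.86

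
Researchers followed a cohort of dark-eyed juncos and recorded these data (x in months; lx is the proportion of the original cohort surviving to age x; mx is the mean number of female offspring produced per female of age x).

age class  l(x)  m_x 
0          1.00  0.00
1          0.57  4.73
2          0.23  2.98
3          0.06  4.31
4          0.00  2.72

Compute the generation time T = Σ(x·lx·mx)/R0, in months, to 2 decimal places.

lx·mx: 0, 2.6961, 0.6854, 0.2586, 0 → R0 = 3.6401
x·lx·mx: 0, 2.6961, 1.3708, 0.7758, 0 → Σ = 4.8427
T = 4.8427 / 3.6401 = 1.330376… → 1.33

1.33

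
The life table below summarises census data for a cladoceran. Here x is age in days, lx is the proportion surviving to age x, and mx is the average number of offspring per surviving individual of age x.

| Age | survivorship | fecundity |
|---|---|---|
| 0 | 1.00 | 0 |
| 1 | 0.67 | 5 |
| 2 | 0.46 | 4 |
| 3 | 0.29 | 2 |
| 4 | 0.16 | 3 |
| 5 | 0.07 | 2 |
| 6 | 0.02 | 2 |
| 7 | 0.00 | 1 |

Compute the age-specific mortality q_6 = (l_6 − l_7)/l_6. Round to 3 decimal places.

q_6 = (l_6 − l_7) / l_6 = (0.02 − 0) / 0.02
     = 0.02 / 0.02 = 1 → 1.000

1.000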